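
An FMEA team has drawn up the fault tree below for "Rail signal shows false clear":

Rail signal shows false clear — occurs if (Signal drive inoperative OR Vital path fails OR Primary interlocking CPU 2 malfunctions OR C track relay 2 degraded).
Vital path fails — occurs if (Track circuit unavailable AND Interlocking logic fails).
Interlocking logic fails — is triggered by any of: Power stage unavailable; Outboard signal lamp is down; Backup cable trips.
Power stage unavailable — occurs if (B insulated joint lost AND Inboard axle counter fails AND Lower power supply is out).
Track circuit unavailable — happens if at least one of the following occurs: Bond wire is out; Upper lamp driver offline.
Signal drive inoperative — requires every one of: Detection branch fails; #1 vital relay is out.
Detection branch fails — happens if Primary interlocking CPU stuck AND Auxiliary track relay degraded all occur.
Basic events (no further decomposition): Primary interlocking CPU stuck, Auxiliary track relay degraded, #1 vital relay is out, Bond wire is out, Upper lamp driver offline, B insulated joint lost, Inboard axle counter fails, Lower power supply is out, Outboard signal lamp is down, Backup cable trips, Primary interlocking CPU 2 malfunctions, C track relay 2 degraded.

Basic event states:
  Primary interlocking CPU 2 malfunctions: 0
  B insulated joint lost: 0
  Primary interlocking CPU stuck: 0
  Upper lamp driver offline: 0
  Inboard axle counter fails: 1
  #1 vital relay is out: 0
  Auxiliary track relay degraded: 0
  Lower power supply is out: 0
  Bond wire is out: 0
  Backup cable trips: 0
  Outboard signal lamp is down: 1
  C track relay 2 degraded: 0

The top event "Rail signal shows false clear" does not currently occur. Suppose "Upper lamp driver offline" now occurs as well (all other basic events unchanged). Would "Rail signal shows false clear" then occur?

Counterfactual: set "Upper lamp driver offline" to occurred.
Detection branch fails [AND]: Primary interlocking CPU stuck=not, Auxiliary track relay degraded=not → not all inputs occur → does not occur.
Signal drive inoperative [AND]: Detection branch fails=not, #1 vital relay is out=not → not all inputs occur → does not occur.
Track circuit unavailable [OR]: Bond wire is out=not, Upper lamp driver offline=occurs → at least one input occurs → occurs.
Power stage unavailable [AND]: B insulated joint lost=not, Inboard axle counter fails=occurs, Lower power supply is out=not → not all inputs occur → does not occur.
Interlocking logic fails [OR]: Power stage unavailable=not, Outboard signal lamp is down=occurs, Backup cable trips=not → at least one input occurs → occurs.
Vital path fails [AND]: Track circuit unavailable=occurs, Interlocking logic fails=occurs → all inputs occur → occurs.
Rail signal shows false clear [OR]: Signal drive inoperative=not, Vital path fails=occurs, Primary interlocking CPU 2 malfunctions=not, C track relay 2 degraded=not → at least one input occurs → occurs.

Yes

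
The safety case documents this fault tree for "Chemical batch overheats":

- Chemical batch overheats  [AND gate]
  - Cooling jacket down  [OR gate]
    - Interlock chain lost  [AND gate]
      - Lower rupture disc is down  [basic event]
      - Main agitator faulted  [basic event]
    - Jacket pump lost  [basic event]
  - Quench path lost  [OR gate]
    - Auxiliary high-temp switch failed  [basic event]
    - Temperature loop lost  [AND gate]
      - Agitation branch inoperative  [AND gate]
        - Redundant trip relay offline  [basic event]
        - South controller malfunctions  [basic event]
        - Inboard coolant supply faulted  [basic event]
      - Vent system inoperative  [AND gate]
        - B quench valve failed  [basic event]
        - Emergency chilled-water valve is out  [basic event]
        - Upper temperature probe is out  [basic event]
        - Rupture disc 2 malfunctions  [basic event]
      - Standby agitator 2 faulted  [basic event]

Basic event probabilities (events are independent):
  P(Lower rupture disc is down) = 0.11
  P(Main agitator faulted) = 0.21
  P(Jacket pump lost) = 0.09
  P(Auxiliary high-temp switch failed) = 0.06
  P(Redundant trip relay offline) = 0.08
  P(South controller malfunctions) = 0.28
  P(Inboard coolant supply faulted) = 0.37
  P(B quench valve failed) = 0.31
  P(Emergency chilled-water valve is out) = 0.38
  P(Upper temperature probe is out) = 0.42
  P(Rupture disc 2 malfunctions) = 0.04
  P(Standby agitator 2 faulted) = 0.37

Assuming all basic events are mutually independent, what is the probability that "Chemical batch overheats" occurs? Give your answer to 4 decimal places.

P(Interlock chain lost) [AND] = 0.11 × 0.21 = 0.023100
P(Cooling jacket down) [OR] = 1 − (1−0.023100) × (1−0.09) = 0.111021
P(Agitation branch inoperative) [AND] = 0.08 × 0.28 × 0.37 = 0.008288
P(Vent system inoperative) [AND] = 0.31 × 0.38 × 0.42 × 0.04 = 0.001979
P(Temperature loop lost) [AND] = 0.008288 × 0.001979 × 0.37 = 0.000006
P(Quench path lost) [OR] = 1 − (1−0.06) × (1−0.000006) = 0.060006
P(Chemical batch overheats) [AND] = 0.111021 × 0.060006 = 0.006662
Rounded to 4 decimal places: P(Chemical batch overheats) ≈ 0.0067.

0.0067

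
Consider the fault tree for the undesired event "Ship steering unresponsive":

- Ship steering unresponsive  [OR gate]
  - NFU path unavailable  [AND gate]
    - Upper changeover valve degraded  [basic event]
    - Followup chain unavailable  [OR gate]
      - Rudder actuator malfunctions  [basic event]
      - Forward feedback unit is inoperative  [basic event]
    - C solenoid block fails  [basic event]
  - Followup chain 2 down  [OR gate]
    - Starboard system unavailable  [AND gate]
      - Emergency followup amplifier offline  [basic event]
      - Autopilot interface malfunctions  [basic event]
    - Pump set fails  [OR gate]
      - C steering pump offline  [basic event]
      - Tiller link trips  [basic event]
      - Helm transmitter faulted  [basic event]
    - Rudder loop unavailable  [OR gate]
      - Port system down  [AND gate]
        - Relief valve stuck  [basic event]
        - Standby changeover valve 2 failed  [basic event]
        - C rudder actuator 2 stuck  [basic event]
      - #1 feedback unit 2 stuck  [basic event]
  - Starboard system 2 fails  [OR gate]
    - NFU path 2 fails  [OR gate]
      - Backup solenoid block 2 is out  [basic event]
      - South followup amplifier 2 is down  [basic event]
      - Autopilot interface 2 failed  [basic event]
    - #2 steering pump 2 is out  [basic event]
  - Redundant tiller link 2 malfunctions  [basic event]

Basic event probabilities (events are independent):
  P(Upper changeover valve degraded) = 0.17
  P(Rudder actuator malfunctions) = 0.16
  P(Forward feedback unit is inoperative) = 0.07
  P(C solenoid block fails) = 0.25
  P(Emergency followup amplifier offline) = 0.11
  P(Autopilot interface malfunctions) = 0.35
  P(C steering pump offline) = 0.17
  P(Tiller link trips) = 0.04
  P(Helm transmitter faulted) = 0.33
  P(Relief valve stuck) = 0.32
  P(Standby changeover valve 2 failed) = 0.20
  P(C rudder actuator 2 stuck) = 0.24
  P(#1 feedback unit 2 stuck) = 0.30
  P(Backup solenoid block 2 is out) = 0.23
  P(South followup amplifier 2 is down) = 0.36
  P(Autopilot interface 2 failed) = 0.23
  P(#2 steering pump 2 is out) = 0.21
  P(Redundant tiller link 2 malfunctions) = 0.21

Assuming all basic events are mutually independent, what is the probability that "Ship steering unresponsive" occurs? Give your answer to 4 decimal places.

P(Followup chain unavailable) [OR] = 1 − (1−0.16) × (1−0.07) = 0.218800
P(NFU path unavailable) [AND] = 0.17 × 0.218800 × 0.25 = 0.009299
P(Starboard system unavailable) [AND] = 0.11 × 0.35 = 0.038500
P(Pump set fails) [OR] = 1 − (1−0.17) × (1−0.04) × (1−0.33) = 0.466144
P(Port system down) [AND] = 0.32 × 0.20 × 0.24 = 0.015360
P(Rudder loop unavailable) [OR] = 1 − (1−0.015360) × (1−0.30) = 0.310752
P(Followup chain 2 down) [OR] = 1 − (1−0.038500) × (1−0.466144) × (1−0.310752) = 0.646207
P(NFU path 2 fails) [OR] = 1 − (1−0.23) × (1−0.36) × (1−0.23) = 0.620544
P(Starboard system 2 fails) [OR] = 1 − (1−0.620544) × (1−0.21) = 0.700230
P(Ship steering unresponsive) [OR] = 1 − (1−0.009299) × (1−0.646207) × (1−0.700230) × (1−0.21) = 0.916994
Rounded to 4 decimal places: P(Ship steering unresponsive) ≈ 0.9170.

0.9170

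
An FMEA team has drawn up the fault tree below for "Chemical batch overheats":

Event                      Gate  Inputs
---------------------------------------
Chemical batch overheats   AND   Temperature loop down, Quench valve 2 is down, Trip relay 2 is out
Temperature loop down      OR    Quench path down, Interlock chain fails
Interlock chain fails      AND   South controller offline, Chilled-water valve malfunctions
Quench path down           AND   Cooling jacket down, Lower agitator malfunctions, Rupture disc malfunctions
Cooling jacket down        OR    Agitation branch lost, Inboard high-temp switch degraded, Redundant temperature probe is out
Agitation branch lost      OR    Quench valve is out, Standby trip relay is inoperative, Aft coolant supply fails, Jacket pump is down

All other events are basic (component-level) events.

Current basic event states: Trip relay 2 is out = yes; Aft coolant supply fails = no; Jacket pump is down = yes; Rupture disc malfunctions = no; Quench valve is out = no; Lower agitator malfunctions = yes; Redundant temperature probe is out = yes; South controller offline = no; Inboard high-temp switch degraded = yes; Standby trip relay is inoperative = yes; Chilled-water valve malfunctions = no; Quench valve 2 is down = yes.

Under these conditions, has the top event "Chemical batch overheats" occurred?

No

Agitation branch lost [OR]: Quench valve is out=not, Standby trip relay is inoperative=occurs, Aft coolant supply fails=not, Jacket pump is down=occurs → at least one input occurs → occurs.
Cooling jacket down [OR]: Agitation branch lost=occurs, Inboard high-temp switch degraded=occurs, Redundant temperature probe is out=occurs → at least one input occurs → occurs.
Quench path down [AND]: Cooling jacket down=occurs, Lower agitator malfunctions=occurs, Rupture disc malfunctions=not → not all inputs occur → does not occur.
Interlock chain fails [AND]: South controller offline=not, Chilled-water valve malfunctions=not → not all inputs occur → does not occur.
Temperature loop down [OR]: Quench path down=not, Interlock chain fails=not → no input occurs → does not occur.
Chemical batch overheats [AND]: Temperature loop down=not, Quench valve 2 is down=occurs, Trip relay 2 is out=occurs → not all inputs occur → does not occur.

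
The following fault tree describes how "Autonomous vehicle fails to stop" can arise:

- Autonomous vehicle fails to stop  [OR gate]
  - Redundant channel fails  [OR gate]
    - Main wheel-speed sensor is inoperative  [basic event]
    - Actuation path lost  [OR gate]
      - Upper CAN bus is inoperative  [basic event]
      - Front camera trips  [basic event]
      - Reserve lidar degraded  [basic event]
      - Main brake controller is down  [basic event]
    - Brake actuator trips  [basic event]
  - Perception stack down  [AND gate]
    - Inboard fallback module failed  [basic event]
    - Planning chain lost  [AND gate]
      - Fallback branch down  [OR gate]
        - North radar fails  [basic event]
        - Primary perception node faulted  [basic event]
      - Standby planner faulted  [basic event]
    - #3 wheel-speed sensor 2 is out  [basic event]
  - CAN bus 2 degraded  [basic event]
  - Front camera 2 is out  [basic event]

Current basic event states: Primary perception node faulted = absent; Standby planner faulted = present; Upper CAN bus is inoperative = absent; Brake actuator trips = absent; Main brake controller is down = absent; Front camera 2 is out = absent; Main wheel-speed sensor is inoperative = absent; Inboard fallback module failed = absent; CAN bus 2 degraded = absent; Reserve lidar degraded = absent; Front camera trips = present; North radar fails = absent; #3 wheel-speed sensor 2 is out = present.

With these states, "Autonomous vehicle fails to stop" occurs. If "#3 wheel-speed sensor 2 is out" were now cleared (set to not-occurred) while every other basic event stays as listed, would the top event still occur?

Yes

Counterfactual: set "#3 wheel-speed sensor 2 is out" to not occurred.
Actuation path lost [OR]: Upper CAN bus is inoperative=not, Front camera trips=occurs, Reserve lidar degraded=not, Main brake controller is down=not → at least one input occurs → occurs.
Redundant channel fails [OR]: Main wheel-speed sensor is inoperative=not, Actuation path lost=occurs, Brake actuator trips=not → at least one input occurs → occurs.
Fallback branch down [OR]: North radar fails=not, Primary perception node faulted=not → no input occurs → does not occur.
Planning chain lost [AND]: Fallback branch down=not, Standby planner faulted=occurs → not all inputs occur → does not occur.
Perception stack down [AND]: Inboard fallback module failed=not, Planning chain lost=not, #3 wheel-speed sensor 2 is out=not → not all inputs occur → does not occur.
Autonomous vehicle fails to stop [OR]: Redundant channel fails=occurs, Perception stack down=not, CAN bus 2 degraded=not, Front camera 2 is out=not → at least one input occurs → occurs.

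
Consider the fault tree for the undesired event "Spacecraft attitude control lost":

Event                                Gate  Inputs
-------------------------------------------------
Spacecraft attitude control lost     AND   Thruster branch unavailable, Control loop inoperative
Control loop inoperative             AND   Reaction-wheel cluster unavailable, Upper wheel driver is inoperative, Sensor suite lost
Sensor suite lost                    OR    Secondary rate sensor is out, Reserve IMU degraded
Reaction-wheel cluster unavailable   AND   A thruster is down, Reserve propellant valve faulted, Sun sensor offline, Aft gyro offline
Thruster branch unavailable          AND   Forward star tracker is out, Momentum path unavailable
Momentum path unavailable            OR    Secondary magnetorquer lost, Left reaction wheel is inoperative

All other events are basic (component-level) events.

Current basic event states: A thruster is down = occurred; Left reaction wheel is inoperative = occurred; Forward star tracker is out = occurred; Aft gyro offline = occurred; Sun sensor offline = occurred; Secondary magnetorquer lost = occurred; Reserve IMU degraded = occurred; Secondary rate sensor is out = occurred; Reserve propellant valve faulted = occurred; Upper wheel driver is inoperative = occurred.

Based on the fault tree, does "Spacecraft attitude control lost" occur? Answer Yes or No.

Yes

Momentum path unavailable [OR]: Secondary magnetorquer lost=occurs, Left reaction wheel is inoperative=occurs → at least one input occurs → occurs.
Thruster branch unavailable [AND]: Forward star tracker is out=occurs, Momentum path unavailable=occurs → all inputs occur → occurs.
Reaction-wheel cluster unavailable [AND]: A thruster is down=occurs, Reserve propellant valve faulted=occurs, Sun sensor offline=occurs, Aft gyro offline=occurs → all inputs occur → occurs.
Sensor suite lost [OR]: Secondary rate sensor is out=occurs, Reserve IMU degraded=occurs → at least one input occurs → occurs.
Control loop inoperative [AND]: Reaction-wheel cluster unavailable=occurs, Upper wheel driver is inoperative=occurs, Sensor suite lost=occurs → all inputs occur → occurs.
Spacecraft attitude control lost [AND]: Thruster branch unavailable=occurs, Control loop inoperative=occurs → all inputs occur → occurs.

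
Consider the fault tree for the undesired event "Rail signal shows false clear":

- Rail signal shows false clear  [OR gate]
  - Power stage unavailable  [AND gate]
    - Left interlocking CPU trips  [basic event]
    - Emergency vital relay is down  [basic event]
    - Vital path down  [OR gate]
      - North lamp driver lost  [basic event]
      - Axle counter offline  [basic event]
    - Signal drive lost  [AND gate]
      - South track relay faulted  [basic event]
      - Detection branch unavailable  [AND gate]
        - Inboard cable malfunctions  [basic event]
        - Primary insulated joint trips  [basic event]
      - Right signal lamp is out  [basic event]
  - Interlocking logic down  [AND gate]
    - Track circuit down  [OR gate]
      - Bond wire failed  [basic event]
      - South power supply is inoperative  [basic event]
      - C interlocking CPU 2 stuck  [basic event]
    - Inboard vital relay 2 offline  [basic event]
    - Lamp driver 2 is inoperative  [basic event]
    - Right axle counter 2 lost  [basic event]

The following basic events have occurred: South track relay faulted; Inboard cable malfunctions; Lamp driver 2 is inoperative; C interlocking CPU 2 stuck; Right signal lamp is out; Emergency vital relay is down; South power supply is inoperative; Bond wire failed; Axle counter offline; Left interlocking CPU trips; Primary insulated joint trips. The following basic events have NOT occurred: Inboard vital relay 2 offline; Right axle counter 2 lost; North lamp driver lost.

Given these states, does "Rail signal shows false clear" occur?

Yes

Vital path down [OR]: North lamp driver lost=not, Axle counter offline=occurs → at least one input occurs → occurs.
Detection branch unavailable [AND]: Inboard cable malfunctions=occurs, Primary insulated joint trips=occurs → all inputs occur → occurs.
Signal drive lost [AND]: South track relay faulted=occurs, Detection branch unavailable=occurs, Right signal lamp is out=occurs → all inputs occur → occurs.
Power stage unavailable [AND]: Left interlocking CPU trips=occurs, Emergency vital relay is down=occurs, Vital path down=occurs, Signal drive lost=occurs → all inputs occur → occurs.
Track circuit down [OR]: Bond wire failed=occurs, South power supply is inoperative=occurs, C interlocking CPU 2 stuck=occurs → at least one input occurs → occurs.
Interlocking logic down [AND]: Track circuit down=occurs, Inboard vital relay 2 offline=not, Lamp driver 2 is inoperative=occurs, Right axle counter 2 lost=not → not all inputs occur → does not occur.
Rail signal shows false clear [OR]: Power stage unavailable=occurs, Interlocking logic down=not → at least one input occurs → occurs.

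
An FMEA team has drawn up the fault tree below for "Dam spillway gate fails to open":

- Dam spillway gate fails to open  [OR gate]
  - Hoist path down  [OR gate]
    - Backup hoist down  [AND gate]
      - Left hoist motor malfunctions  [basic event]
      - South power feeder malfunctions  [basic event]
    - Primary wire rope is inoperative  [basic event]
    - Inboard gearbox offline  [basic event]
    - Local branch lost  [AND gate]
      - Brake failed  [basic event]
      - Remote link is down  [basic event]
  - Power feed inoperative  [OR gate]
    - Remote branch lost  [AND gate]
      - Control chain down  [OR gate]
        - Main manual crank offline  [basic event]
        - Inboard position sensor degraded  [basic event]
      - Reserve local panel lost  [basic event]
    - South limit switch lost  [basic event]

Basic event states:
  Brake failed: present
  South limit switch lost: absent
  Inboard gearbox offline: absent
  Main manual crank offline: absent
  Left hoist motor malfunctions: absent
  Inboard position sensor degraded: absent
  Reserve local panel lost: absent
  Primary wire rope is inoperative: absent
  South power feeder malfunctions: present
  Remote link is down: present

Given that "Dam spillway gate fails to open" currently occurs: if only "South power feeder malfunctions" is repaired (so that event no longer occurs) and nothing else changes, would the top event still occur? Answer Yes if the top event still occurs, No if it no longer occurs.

Counterfactual: set "South power feeder malfunctions" to not occurred.
Backup hoist down [AND]: Left hoist motor malfunctions=not, South power feeder malfunctions=not → not all inputs occur → does not occur.
Local branch lost [AND]: Brake failed=occurs, Remote link is down=occurs → all inputs occur → occurs.
Hoist path down [OR]: Backup hoist down=not, Primary wire rope is inoperative=not, Inboard gearbox offline=not, Local branch lost=occurs → at least one input occurs → occurs.
Control chain down [OR]: Main manual crank offline=not, Inboard position sensor degraded=not → no input occurs → does not occur.
Remote branch lost [AND]: Control chain down=not, Reserve local panel lost=not → not all inputs occur → does not occur.
Power feed inoperative [OR]: Remote branch lost=not, South limit switch lost=not → no input occurs → does not occur.
Dam spillway gate fails to open [OR]: Hoist path down=occurs, Power feed inoperative=not → at least one input occurs → occurs.

Yes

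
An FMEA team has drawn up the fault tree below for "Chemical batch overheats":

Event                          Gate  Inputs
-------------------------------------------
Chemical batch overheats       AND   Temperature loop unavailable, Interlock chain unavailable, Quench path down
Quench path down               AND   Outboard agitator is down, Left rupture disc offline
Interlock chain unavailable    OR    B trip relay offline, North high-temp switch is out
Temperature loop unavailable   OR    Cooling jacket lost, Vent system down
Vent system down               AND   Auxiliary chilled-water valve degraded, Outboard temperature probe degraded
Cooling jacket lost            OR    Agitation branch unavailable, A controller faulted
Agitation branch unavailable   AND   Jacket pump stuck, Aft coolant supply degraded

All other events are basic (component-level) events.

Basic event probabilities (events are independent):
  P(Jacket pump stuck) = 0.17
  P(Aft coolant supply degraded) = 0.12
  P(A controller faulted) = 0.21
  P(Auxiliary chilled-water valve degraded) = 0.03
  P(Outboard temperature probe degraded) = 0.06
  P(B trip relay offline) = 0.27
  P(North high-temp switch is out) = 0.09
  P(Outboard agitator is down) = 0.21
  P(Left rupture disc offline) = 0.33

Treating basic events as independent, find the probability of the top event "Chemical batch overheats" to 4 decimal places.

P(Agitation branch unavailable) [AND] = 0.17 × 0.12 = 0.020400
P(Cooling jacket lost) [OR] = 1 − (1−0.020400) × (1−0.21) = 0.226116
P(Vent system down) [AND] = 0.03 × 0.06 = 0.001800
P(Temperature loop unavailable) [OR] = 1 − (1−0.226116) × (1−0.001800) = 0.227509
P(Interlock chain unavailable) [OR] = 1 − (1−0.27) × (1−0.09) = 0.335700
P(Quench path down) [AND] = 0.21 × 0.33 = 0.069300
P(Chemical batch overheats) [AND] = 0.227509 × 0.335700 × 0.069300 = 0.005293
Rounded to 4 decimal places: P(Chemical batch overheats) ≈ 0.0053.

0.0053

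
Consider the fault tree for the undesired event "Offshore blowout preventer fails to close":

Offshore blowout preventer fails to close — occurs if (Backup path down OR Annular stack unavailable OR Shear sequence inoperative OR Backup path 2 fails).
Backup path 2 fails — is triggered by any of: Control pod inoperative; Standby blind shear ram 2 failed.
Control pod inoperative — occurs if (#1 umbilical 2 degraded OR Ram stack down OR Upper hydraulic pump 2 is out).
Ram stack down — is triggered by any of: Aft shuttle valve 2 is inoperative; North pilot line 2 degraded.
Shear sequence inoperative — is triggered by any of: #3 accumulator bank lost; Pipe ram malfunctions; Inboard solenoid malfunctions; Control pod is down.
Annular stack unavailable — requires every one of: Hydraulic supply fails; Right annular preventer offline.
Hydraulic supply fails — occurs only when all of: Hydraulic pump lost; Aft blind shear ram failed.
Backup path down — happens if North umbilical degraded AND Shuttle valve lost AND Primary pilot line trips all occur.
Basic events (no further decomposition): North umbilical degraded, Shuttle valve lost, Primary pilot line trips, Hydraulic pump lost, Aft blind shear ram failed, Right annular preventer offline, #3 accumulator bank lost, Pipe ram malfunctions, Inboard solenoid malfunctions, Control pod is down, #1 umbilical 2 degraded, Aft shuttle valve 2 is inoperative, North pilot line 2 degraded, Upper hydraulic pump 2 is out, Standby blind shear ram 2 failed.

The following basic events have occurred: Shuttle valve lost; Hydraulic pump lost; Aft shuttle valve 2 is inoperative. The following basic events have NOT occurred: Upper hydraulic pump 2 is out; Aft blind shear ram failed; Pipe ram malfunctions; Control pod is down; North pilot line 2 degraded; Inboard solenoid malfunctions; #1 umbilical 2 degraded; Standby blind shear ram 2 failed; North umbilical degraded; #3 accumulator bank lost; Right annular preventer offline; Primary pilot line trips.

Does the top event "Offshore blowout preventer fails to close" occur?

Backup path down [AND]: North umbilical degraded=not, Shuttle valve lost=occurs, Primary pilot line trips=not → not all inputs occur → does not occur.
Hydraulic supply fails [AND]: Hydraulic pump lost=occurs, Aft blind shear ram failed=not → not all inputs occur → does not occur.
Annular stack unavailable [AND]: Hydraulic supply fails=not, Right annular preventer offline=not → not all inputs occur → does not occur.
Shear sequence inoperative [OR]: #3 accumulator bank lost=not, Pipe ram malfunctions=not, Inboard solenoid malfunctions=not, Control pod is down=not → no input occurs → does not occur.
Ram stack down [OR]: Aft shuttle valve 2 is inoperative=occurs, North pilot line 2 degraded=not → at least one input occurs → occurs.
Control pod inoperative [OR]: #1 umbilical 2 degraded=not, Ram stack down=occurs, Upper hydraulic pump 2 is out=not → at least one input occurs → occurs.
Backup path 2 fails [OR]: Control pod inoperative=occurs, Standby blind shear ram 2 failed=not → at least one input occurs → occurs.
Offshore blowout preventer fails to close [OR]: Backup path down=not, Annular stack unavailable=not, Shear sequence inoperative=not, Backup path 2 fails=occurs → at least one input occurs → occurs.

Yes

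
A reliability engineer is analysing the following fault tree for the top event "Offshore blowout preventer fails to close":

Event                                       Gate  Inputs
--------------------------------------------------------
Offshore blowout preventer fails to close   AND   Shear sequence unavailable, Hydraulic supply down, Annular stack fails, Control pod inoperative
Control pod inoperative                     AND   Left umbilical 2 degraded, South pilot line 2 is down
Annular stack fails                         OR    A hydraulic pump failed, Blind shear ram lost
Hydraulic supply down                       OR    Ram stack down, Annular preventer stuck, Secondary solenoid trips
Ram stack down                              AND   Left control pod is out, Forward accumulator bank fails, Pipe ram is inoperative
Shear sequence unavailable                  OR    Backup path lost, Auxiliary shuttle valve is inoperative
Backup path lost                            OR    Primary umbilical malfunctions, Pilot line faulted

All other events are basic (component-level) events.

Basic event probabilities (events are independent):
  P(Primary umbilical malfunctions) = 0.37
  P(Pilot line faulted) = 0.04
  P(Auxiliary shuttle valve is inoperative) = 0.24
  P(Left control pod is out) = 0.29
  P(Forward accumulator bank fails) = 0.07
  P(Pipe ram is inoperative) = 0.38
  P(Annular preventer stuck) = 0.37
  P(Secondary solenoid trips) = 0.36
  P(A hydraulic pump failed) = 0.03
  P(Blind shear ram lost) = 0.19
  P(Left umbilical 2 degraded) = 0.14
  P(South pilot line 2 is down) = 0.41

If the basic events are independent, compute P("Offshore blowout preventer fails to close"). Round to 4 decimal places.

P(Backup path lost) [OR] = 1 − (1−0.37) × (1−0.04) = 0.395200
P(Shear sequence unavailable) [OR] = 1 − (1−0.395200) × (1−0.24) = 0.540352
P(Ram stack down) [AND] = 0.29 × 0.07 × 0.38 = 0.007714
P(Hydraulic supply down) [OR] = 1 − (1−0.007714) × (1−0.37) × (1−0.36) = 0.599910
P(Annular stack fails) [OR] = 1 − (1−0.03) × (1−0.19) = 0.214300
P(Control pod inoperative) [AND] = 0.14 × 0.41 = 0.057400
P(Offshore blowout preventer fails to close) [AND] = 0.540352 × 0.599910 × 0.214300 × 0.057400 = 0.003987
Rounded to 4 decimal places: P(Offshore blowout preventer fails to close) ≈ 0.0040.

0.0040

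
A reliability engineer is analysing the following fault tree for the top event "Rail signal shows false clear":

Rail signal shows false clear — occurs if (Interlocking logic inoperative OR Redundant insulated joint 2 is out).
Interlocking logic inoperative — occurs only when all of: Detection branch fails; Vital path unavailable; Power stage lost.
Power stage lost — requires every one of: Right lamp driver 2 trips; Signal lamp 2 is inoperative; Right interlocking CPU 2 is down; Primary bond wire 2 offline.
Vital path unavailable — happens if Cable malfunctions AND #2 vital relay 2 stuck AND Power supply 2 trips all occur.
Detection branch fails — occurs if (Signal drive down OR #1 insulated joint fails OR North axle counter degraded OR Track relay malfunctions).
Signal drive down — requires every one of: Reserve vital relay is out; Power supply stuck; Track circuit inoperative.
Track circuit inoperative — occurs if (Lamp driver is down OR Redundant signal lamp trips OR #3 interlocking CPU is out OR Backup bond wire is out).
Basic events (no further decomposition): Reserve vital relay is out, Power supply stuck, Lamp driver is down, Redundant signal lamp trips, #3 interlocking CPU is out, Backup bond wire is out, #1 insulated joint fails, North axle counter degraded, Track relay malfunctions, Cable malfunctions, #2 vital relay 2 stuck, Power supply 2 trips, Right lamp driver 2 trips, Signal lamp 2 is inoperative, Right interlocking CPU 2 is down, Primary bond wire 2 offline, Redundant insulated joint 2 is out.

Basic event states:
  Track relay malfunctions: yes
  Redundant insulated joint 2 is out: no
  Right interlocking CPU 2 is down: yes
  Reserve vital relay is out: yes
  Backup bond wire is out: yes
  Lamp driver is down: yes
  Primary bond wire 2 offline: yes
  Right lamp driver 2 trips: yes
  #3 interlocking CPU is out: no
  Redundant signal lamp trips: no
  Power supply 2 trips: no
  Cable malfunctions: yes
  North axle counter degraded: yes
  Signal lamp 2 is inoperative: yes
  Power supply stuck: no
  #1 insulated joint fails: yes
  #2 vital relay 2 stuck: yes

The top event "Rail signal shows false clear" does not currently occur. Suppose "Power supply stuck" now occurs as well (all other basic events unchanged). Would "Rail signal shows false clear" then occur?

No

Counterfactual: set "Power supply stuck" to occurred.
Track circuit inoperative [OR]: Lamp driver is down=occurs, Redundant signal lamp trips=not, #3 interlocking CPU is out=not, Backup bond wire is out=occurs → at least one input occurs → occurs.
Signal drive down [AND]: Reserve vital relay is out=occurs, Power supply stuck=occurs, Track circuit inoperative=occurs → all inputs occur → occurs.
Detection branch fails [OR]: Signal drive down=occurs, #1 insulated joint fails=occurs, North axle counter degraded=occurs, Track relay malfunctions=occurs → at least one input occurs → occurs.
Vital path unavailable [AND]: Cable malfunctions=occurs, #2 vital relay 2 stuck=occurs, Power supply 2 trips=not → not all inputs occur → does not occur.
Power stage lost [AND]: Right lamp driver 2 trips=occurs, Signal lamp 2 is inoperative=occurs, Right interlocking CPU 2 is down=occurs, Primary bond wire 2 offline=occurs → all inputs occur → occurs.
Interlocking logic inoperative [AND]: Detection branch fails=occurs, Vital path unavailable=not, Power stage lost=occurs → not all inputs occur → does not occur.
Rail signal shows false clear [OR]: Interlocking logic inoperative=not, Redundant insulated joint 2 is out=not → no input occurs → does not occur.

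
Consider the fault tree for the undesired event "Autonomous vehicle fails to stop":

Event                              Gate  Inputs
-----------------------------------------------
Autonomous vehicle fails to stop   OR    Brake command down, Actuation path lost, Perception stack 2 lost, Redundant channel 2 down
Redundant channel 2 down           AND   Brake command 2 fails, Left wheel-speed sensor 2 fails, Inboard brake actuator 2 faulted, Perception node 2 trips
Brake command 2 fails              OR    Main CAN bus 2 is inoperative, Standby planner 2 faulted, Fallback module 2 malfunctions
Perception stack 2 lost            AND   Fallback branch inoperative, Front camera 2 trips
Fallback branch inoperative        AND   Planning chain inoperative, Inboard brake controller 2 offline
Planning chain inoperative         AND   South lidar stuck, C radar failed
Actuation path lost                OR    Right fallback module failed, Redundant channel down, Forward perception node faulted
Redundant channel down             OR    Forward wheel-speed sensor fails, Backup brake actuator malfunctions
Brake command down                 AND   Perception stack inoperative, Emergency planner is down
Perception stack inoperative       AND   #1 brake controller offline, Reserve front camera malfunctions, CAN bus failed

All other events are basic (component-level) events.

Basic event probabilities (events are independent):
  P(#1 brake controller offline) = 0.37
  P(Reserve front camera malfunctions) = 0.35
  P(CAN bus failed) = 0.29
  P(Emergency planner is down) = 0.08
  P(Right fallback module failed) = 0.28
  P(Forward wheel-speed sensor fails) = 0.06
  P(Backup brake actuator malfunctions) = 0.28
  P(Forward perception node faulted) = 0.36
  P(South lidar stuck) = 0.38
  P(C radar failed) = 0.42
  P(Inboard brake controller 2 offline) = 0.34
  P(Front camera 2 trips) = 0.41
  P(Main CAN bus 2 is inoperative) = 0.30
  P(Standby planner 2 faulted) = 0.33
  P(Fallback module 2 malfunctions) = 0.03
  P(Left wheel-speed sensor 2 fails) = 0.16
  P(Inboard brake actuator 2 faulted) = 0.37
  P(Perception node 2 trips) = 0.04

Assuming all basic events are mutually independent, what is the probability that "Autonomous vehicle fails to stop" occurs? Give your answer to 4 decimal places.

P(Perception stack inoperative) [AND] = 0.37 × 0.35 × 0.29 = 0.037555
P(Brake command down) [AND] = 0.037555 × 0.08 = 0.003004
P(Redundant channel down) [OR] = 1 − (1−0.06) × (1−0.28) = 0.323200
P(Actuation path lost) [OR] = 1 − (1−0.28) × (1−0.323200) × (1−0.36) = 0.688131
P(Planning chain inoperative) [AND] = 0.38 × 0.42 = 0.159600
P(Fallback branch inoperative) [AND] = 0.159600 × 0.34 = 0.054264
P(Perception stack 2 lost) [AND] = 0.054264 × 0.41 = 0.022248
P(Brake command 2 fails) [OR] = 1 − (1−0.30) × (1−0.33) × (1−0.03) = 0.545070
P(Redundant channel 2 down) [AND] = 0.545070 × 0.16 × 0.37 × 0.04 = 0.001291
P(Autonomous vehicle fails to stop) [OR] = 1 − (1−0.003004) × (1−0.688131) × (1−0.022248) × (1−0.001291) = 0.696378
Rounded to 4 decimal places: P(Autonomous vehicle fails to stop) ≈ 0.6964.

0.6964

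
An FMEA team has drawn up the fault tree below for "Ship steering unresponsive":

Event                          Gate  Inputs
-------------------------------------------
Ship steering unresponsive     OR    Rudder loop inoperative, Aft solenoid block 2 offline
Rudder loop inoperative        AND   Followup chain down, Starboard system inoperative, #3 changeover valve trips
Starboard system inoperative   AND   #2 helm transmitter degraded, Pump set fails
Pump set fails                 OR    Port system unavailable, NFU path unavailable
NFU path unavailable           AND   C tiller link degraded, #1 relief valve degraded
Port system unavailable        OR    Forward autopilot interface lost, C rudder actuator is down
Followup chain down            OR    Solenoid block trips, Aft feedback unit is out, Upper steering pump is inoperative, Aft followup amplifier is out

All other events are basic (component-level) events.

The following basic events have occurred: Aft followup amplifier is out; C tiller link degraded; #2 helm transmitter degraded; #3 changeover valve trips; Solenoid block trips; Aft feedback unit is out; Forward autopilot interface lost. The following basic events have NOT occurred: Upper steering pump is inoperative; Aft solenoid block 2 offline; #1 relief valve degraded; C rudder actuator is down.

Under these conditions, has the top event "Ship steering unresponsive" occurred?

Yes

Followup chain down [OR]: Solenoid block trips=occurs, Aft feedback unit is out=occurs, Upper steering pump is inoperative=not, Aft followup amplifier is out=occurs → at least one input occurs → occurs.
Port system unavailable [OR]: Forward autopilot interface lost=occurs, C rudder actuator is down=not → at least one input occurs → occurs.
NFU path unavailable [AND]: C tiller link degraded=occurs, #1 relief valve degraded=not → not all inputs occur → does not occur.
Pump set fails [OR]: Port system unavailable=occurs, NFU path unavailable=not → at least one input occurs → occurs.
Starboard system inoperative [AND]: #2 helm transmitter degraded=occurs, Pump set fails=occurs → all inputs occur → occurs.
Rudder loop inoperative [AND]: Followup chain down=occurs, Starboard system inoperative=occurs, #3 changeover valve trips=occurs → all inputs occur → occurs.
Ship steering unresponsive [OR]: Rudder loop inoperative=occurs, Aft solenoid block 2 offline=not → at least one input occurs → occurs.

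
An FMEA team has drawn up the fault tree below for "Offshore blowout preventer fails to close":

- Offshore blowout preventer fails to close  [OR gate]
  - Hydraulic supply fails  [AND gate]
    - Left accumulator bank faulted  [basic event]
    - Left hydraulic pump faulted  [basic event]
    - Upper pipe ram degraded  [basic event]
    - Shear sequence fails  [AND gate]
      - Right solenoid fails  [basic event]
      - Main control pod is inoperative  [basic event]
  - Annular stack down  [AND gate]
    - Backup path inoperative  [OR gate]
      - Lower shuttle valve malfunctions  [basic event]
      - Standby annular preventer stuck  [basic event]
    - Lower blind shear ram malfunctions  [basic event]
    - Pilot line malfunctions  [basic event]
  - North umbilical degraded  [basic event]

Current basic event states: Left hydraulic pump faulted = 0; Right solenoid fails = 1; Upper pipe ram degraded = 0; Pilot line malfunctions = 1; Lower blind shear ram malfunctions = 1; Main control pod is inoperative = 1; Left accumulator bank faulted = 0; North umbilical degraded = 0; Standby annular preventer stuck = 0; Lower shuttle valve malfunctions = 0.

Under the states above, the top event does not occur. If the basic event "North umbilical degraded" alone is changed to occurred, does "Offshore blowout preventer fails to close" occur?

Yes

Counterfactual: set "North umbilical degraded" to occurred.
Shear sequence fails [AND]: Right solenoid fails=occurs, Main control pod is inoperative=occurs → all inputs occur → occurs.
Hydraulic supply fails [AND]: Left accumulator bank faulted=not, Left hydraulic pump faulted=not, Upper pipe ram degraded=not, Shear sequence fails=occurs → not all inputs occur → does not occur.
Backup path inoperative [OR]: Lower shuttle valve malfunctions=not, Standby annular preventer stuck=not → no input occurs → does not occur.
Annular stack down [AND]: Backup path inoperative=not, Lower blind shear ram malfunctions=occurs, Pilot line malfunctions=occurs → not all inputs occur → does not occur.
Offshore blowout preventer fails to close [OR]: Hydraulic supply fails=not, Annular stack down=not, North umbilical degraded=occurs → at least one input occurs → occurs.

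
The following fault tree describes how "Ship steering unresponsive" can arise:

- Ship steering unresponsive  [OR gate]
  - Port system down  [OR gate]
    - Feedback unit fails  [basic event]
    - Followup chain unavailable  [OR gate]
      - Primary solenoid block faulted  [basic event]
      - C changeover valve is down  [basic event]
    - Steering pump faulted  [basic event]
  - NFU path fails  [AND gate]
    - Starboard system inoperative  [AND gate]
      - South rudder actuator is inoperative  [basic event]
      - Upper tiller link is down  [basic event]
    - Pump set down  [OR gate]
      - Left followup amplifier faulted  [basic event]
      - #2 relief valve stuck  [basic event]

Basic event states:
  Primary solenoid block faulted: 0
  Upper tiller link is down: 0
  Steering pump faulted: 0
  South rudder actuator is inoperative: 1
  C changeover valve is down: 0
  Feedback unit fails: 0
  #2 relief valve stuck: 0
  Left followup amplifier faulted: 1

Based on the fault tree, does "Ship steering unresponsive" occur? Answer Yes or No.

No

Followup chain unavailable [OR]: Primary solenoid block faulted=not, C changeover valve is down=not → no input occurs → does not occur.
Port system down [OR]: Feedback unit fails=not, Followup chain unavailable=not, Steering pump faulted=not → no input occurs → does not occur.
Starboard system inoperative [AND]: South rudder actuator is inoperative=occurs, Upper tiller link is down=not → not all inputs occur → does not occur.
Pump set down [OR]: Left followup amplifier faulted=occurs, #2 relief valve stuck=not → at least one input occurs → occurs.
NFU path fails [AND]: Starboard system inoperative=not, Pump set down=occurs → not all inputs occur → does not occur.
Ship steering unresponsive [OR]: Port system down=not, NFU path fails=not → no input occurs → does not occur.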